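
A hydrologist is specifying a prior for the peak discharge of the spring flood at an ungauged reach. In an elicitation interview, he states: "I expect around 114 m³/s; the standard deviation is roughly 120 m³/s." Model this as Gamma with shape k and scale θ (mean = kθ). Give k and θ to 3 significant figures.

k ≈ 0.902, θ ≈ 126

For Gamma(k, scale θ): mean = kθ, variance = kθ², so CV = 1/√k.
CV = SD/mean = 120/114 = 1.053, hence k = 1/CV² = 0.902.
Then θ = mean/k = 114/0.902 = 126.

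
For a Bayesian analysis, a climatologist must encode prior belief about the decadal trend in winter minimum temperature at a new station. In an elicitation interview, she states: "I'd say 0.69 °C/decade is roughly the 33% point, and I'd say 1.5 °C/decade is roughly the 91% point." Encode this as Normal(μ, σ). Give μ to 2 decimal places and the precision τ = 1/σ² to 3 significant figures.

μ = 0.89, τ = 4.83

The p-quantile of Normal(μ,σ) is μ + z_p·σ, with z_{0.33} = -0.4399 and z_{0.91} = 1.341.
Eliminate σ: μ = (z₂·x₁ − z₁·x₂)/(z₂ − z₁) = (1.341·0.69 − (-0.4399)·1.5)/1.781 = 0.89.
Then σ = (x₂ − x₁)/(z₂ − z₁) = (1.5 − 0.69)/1.781 = 0.45.
Precision τ = 1/σ² = 1/0.4549² = 4.83.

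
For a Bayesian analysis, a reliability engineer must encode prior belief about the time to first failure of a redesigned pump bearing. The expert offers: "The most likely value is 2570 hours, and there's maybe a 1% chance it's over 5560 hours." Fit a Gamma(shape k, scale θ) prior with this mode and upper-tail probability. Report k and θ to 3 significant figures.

Gamma(k,θ) with k>1 has mode (k−1)θ, so θ = 2570/(k−1).
Need P(X < 5560) = 0.99 with θ tied to k this way. Start at k = 2, θ = 2570: P(X<5560) ≈ 0.636.
Too low — raise k to concentrate. Iterating converges to k ≈ 9.12.
Then θ = 2570/(9.12−1) ≈ 316.

k ≈ 9.12, θ ≈ 316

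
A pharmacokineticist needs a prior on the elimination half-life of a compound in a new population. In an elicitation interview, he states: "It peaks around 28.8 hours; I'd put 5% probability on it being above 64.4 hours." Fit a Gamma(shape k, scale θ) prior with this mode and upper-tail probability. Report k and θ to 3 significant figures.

Gamma(k,θ) with k>1 has mode (k−1)θ, so θ = 28.8/(k−1).
Need P(X < 64.4) = 0.95 with θ tied to k this way. Start at k = 2, θ = 28.8: P(X<64.4) ≈ 0.654.
Too low — raise k to concentrate. Iterating converges to k ≈ 5.24.
Then θ = 28.8/(5.24−1) ≈ 6.79.

k ≈ 5.24, θ ≈ 6.79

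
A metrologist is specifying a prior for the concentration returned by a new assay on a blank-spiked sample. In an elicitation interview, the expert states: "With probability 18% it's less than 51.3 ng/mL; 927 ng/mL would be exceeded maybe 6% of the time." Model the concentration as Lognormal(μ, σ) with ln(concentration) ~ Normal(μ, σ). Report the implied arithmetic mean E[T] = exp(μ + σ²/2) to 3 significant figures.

E[T] ≈ 298 ng/mL

If T ~ Lognormal(μ,σ) then ln T ~ Normal(μ,σ), so the p-quantile of ln T is μ + z_p·σ.
ln(51.3) = 3.938 and ln(927) = 6.832; z_{0.18} = -0.9154, z_{0.94} = 1.555.
σ = (6.832 − 3.938)/(1.555 − (-0.9154)) = 1.172.
μ = 3.938 − (-0.9154)·1.172 = 5.010.
E[T] = exp(μ + σ²/2) = exp(5.010 + 0.6864) = 298 ng/mL.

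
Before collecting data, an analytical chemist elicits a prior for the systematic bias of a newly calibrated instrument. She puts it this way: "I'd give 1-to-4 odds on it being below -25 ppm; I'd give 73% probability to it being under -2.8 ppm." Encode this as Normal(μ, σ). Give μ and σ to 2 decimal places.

μ = -12.15, σ = 15.26

The p-quantile of Normal(μ,σ) is μ + z_p·σ, with z_{0.2} = -0.8416 and z_{0.73} = 0.6128.
Eliminate σ: μ = (z₂·x₁ − z₁·x₂)/(z₂ − z₁) = (0.6128·-25 − (-0.8416)·-2.8)/1.454 = -12.15.
Then σ = (x₂ − x₁)/(z₂ − z₁) = (-2.8 − -25)/1.454 = 15.26.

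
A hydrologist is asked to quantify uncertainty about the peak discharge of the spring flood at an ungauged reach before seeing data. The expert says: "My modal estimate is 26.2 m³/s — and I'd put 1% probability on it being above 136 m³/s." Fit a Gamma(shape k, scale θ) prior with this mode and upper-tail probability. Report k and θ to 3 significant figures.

Gamma(k,θ) with k>1 has mode (k−1)θ, so θ = 26.2/(k−1).
Need P(X < 136) = 0.99 with θ tied to k this way. Start at k = 2, θ = 26.2: P(X<136) ≈ 0.966.
Too low — raise k to concentrate. Iterating converges to k ≈ 2.43.
Then θ = 26.2/(2.43−1) ≈ 18.3.

k ≈ 2.43, θ ≈ 18.3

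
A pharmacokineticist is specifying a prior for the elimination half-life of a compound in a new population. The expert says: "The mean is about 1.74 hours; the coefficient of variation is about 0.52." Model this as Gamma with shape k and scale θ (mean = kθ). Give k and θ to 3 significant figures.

For Gamma(k, scale θ): mean = kθ, variance = kθ², so CV = 1/√k.
CV = 0.52, hence k = 1/CV² = 3.7.
Then θ = mean/k = 1.74/3.7 = 0.47.

k ≈ 3.7, θ ≈ 0.47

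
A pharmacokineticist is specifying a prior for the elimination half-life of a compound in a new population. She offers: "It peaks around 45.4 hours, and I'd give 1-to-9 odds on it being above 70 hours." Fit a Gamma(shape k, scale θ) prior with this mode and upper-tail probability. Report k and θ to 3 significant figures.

k ≈ 11, θ ≈ 4.56

Gamma(k,θ) with k>1 has mode (k−1)θ, so θ = 45.4/(k−1).
Need P(X < 70) = 0.9 with θ tied to k this way. Start at k = 2, θ = 45.4: P(X<70) ≈ 0.456.
Too low — raise k to concentrate. Iterating converges to k ≈ 11.
Then θ = 45.4/(11−1) ≈ 4.56.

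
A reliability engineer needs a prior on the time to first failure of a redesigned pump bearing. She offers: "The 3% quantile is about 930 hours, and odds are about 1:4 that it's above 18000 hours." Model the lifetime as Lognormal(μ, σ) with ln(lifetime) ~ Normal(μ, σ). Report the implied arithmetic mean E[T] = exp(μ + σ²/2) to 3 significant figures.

E[T] ≈ 13000 hours

If T ~ Lognormal(μ,σ) then ln T ~ Normal(μ,σ), so the p-quantile of ln T is μ + z_p·σ.
ln(930) = 6.835 and ln(18000) = 9.798; z_{0.03} = -1.881, z_{0.8} = 0.8416.
σ = (9.798 − 6.835)/(0.8416 − (-1.881)) = 1.088.
μ = 6.835 − (-1.881)·1.088 = 8.882.
E[T] = exp(μ + σ²/2) = exp(8.882 + 0.5923) = 13000 hours.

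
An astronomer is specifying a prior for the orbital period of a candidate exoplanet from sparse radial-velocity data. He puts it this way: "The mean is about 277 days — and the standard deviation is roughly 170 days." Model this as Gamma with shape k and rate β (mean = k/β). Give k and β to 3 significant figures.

k ≈ 2.65, β ≈ 0.00958

For Gamma(k, rate β): mean = k/β, variance = k/β², so CV = 1/√k.
CV = SD/mean = 170/277 = 0.6137, hence k = 1/CV² = 2.65.
Then β = k/mean = 2.65/277 = 0.00958.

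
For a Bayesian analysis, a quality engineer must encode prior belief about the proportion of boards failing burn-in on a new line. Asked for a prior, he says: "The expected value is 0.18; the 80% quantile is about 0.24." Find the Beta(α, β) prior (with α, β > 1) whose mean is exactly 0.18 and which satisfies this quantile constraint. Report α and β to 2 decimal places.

With mean 0.18 fixed, write α = 0.18s, β = 0.82s where s = α+β.
Need P(θ < 0.24) = 0.8 under Beta(0.18s, 0.82s). Normal approximation: (q−m)/√(m(1−m)/s) ≈ z_{0.8} = 0.842, so s ≈ 0.18·0.82·(0.842)²/(0.24−0.18)² = 29.0.
At s = 29.0: P(θ<0.24) ≈ 0.810. Adjusting to match 0.8 gives s ≈ 26.11.
So α = 0.18·26.11 ≈ 4.70, β = 0.82·26.11 ≈ 21.41.

α ≈ 4.70, β ≈ 21.41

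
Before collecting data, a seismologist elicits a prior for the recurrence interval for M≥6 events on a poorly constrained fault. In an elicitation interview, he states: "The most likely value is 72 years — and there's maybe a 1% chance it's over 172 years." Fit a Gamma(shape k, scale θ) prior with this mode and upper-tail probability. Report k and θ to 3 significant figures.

k ≈ 7.25, θ ≈ 11.5

Gamma(k,θ) with k>1 has mode (k−1)θ, so θ = 72/(k−1).
Need P(X < 172) = 0.99 with θ tied to k this way. Start at k = 2, θ = 72: P(X<172) ≈ 0.689.
Too low — raise k to concentrate. Iterating converges to k ≈ 7.25.
Then θ = 72/(7.25−1) ≈ 11.5.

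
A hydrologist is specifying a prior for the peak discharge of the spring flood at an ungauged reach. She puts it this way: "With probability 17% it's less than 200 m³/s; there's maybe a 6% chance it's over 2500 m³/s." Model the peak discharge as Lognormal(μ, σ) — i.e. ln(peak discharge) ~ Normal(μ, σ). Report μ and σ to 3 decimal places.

μ ≈ 6.259, σ ≈ 1.007

If T ~ Lognormal(μ,σ) then ln T ~ Normal(μ,σ), so the p-quantile of ln T is μ + z_p·σ.
ln(200) = 5.298 and ln(2500) = 7.824; z_{0.17} = -0.9542, z_{0.94} = 1.555.
σ = (7.824 − 5.298)/(1.555 − (-0.9542)) = 1.007.
μ = 5.298 − (-0.9542)·1.007 = 6.259.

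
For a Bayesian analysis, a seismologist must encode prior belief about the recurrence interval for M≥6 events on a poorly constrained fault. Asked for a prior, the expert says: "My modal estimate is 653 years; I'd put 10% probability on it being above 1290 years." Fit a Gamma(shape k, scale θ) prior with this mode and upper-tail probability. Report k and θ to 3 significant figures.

k ≈ 5.13, θ ≈ 158

Gamma(k,θ) with k>1 has mode (k−1)θ, so θ = 653/(k−1).
Need P(X < 1290) = 0.9 with θ tied to k this way. Start at k = 2, θ = 653: P(X<1290) ≈ 0.587.
Too low — raise k to concentrate. Iterating converges to k ≈ 5.13.
Then θ = 653/(5.13−1) ≈ 158.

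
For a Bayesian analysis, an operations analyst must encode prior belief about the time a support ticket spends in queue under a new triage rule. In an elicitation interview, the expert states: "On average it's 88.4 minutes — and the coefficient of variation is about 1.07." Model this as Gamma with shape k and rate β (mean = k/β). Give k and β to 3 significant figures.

For Gamma(k, rate β): mean = k/β, variance = k/β², so CV = 1/√k.
CV = 1.07, hence k = 1/CV² = 0.873.
Then β = k/mean = 0.873/88.4 = 0.00988.

k ≈ 0.873, β ≈ 0.00988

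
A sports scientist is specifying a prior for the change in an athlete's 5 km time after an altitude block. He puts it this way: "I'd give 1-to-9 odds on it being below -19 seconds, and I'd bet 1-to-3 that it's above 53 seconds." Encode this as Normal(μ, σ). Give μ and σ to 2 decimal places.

The p-quantile of Normal(μ,σ) is μ + z_p·σ, with z_{0.1} = -1.282 and z_{0.75} = 0.6745.
Eliminate σ: μ = (z₂·x₁ − z₁·x₂)/(z₂ − z₁) = (0.6745·-19 − (-1.282)·53)/1.956 = 28.17.
Then σ = (x₂ − x₁)/(z₂ − z₁) = (53 − -19)/1.956 = 36.81.

μ = 28.17, σ = 36.81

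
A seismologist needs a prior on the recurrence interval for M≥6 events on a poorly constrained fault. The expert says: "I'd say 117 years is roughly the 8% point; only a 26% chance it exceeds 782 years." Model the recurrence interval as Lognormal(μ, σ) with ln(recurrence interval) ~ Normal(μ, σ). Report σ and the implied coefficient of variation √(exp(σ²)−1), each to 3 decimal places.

If T ~ Lognormal(μ,σ) then ln T ~ Normal(μ,σ), so the p-quantile of ln T is μ + z_p·σ.
ln(117) = 4.762 and ln(782) = 6.662; z_{0.08} = -1.405, z_{0.74} = 0.6433.
σ = (6.662 − 4.762)/(0.6433 − (-1.405)) = 0.927.
μ = 4.762 − (-1.405)·0.927 = 6.065.
CV = √(exp(σ²)−1) = √(exp(0.8601)−1) = 1.168.

σ ≈ 0.927, CV ≈ 1.168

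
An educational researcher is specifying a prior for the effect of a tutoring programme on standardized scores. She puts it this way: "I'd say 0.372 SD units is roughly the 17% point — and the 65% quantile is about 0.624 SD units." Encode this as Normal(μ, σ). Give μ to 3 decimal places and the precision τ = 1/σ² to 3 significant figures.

For Normal(μ,σ), the p-quantile is μ + z_p·σ. Here z_{0.17} = -0.9542, z_{0.65} = 0.3853.
So 0.372 = μ − 0.9542σ and 0.624 = μ + 0.3853σ.
Subtracting: σ = (0.624 − 0.372)/(0.3853 − (-0.9542)) = 0.188.
Then μ = 0.372 − (-0.9542)·0.188 = 0.552.
Precision τ = 1/σ² = 1/0.1881² = 28.3.

μ = 0.552, τ = 28.3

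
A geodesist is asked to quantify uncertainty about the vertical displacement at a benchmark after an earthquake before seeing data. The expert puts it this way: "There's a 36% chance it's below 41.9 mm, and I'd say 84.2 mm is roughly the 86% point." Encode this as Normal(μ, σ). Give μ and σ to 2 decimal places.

μ = 52.44, σ = 29.40

For Normal(μ,σ), the p-quantile is μ + z_p·σ. Here z_{0.36} = -0.3585, z_{0.86} = 1.08.
So 41.9 = μ − 0.3585σ and 84.2 = μ + 1.08σ.
Subtracting: σ = (84.2 − 41.9)/(1.08 − (-0.3585)) = 29.40.
Then μ = 41.9 − (-0.3585)·29.40 = 52.44.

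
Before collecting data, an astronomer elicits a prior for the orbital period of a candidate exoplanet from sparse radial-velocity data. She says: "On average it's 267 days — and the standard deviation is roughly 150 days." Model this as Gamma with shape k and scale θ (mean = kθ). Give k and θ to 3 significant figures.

k ≈ 3.17, θ ≈ 84.3

For Gamma(k, scale θ): mean = kθ, variance = kθ², so CV = 1/√k.
CV = SD/mean = 150/267 = 0.5618, hence k = 1/CV² = 3.17.
Then θ = mean/k = 267/3.17 = 84.3.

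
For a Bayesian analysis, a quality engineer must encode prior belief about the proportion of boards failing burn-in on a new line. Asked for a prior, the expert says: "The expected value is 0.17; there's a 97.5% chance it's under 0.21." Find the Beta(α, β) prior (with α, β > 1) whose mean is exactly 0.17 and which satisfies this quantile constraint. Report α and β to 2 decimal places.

With mean 0.17 fixed, write α = 0.17s, β = 0.83s where s = α+β.
Need P(θ < 0.21) = 0.975 under Beta(0.17s, 0.83s). Normal approximation: (q−m)/√(m(1−m)/s) ≈ z_{0.975} = 1.96, so s ≈ 0.17·0.83·(1.96)²/(0.21−0.17)² = 338.8.
At s = 338.8: P(θ<0.21) ≈ 0.970. Adjusting to match 0.975 gives s ≈ 367.54.
So α = 0.17·367.54 ≈ 62.48, β = 0.83·367.54 ≈ 305.06.

α ≈ 62.48, β ≈ 305.06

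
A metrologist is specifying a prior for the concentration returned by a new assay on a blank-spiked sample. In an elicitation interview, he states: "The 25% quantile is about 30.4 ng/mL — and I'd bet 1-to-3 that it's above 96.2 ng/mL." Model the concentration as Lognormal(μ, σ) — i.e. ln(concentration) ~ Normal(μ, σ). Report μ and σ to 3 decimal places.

μ ≈ 3.990, σ ≈ 0.854

If T ~ Lognormal(μ,σ) then ln T ~ Normal(μ,σ), so the p-quantile of ln T is μ + z_p·σ.
ln(30.4) = 3.414 and ln(96.2) = 4.566; z_{0.25} = -0.6745, z_{0.75} = 0.6745.
σ = (4.566 − 3.414)/(0.6745 − (-0.6745)) = 0.854.
μ = 3.414 − (-0.6745)·0.854 = 3.990.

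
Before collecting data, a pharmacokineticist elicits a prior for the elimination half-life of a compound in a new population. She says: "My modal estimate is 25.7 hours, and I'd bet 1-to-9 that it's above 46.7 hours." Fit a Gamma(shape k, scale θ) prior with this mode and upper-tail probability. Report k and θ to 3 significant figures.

k ≈ 6.34, θ ≈ 4.81

Gamma(k,θ) with k>1 has mode (k−1)θ, so θ = 25.7/(k−1).
Need P(X < 46.7) = 0.9 with θ tied to k this way. Start at k = 2, θ = 25.7: P(X<46.7) ≈ 0.542.
Too low — raise k to concentrate. Iterating converges to k ≈ 6.34.
Then θ = 25.7/(6.34−1) ≈ 4.81.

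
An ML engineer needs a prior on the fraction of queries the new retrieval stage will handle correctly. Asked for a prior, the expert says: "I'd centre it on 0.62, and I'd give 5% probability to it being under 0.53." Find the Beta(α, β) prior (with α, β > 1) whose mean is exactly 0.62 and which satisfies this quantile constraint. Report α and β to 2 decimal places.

With mean 0.62 fixed, write α = 0.62s, β = 0.38s where s = α+β.
Need P(θ < 0.53) = 0.05 under Beta(0.62s, 0.38s). Normal approximation: (q−m)/√(m(1−m)/s) ≈ z_{0.05} = -1.64, so s ≈ 0.62·0.38·(-1.64)²/(0.53−0.62)² = 78.7.
At s = 78.7: P(θ<0.53) ≈ 0.052. Adjusting to match 0.05 gives s ≈ 80.83.
So α = 0.62·80.83 ≈ 50.11, β = 0.38·80.83 ≈ 30.72.

α ≈ 50.11, β ≈ 30.72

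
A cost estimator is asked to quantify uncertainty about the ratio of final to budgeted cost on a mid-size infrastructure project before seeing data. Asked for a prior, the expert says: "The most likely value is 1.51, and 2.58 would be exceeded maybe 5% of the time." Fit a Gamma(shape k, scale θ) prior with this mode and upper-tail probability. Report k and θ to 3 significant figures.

Gamma(k,θ) with k>1 has mode (k−1)θ, so θ = 1.51/(k−1).
Need P(X < 2.58) = 0.95 with θ tied to k this way. Start at k = 2, θ = 1.51: P(X<2.58) ≈ 0.509.
Too low — raise k to concentrate. Iterating converges to k ≈ 10.7.
Then θ = 1.51/(10.7−1) ≈ 0.155.

k ≈ 10.7, θ ≈ 0.155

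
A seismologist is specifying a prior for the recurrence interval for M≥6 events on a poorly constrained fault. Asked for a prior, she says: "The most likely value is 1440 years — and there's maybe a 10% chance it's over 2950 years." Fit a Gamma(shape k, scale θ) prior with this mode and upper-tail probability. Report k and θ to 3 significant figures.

Gamma(k,θ) with k>1 has mode (k−1)θ, so θ = 1440/(k−1).
Need P(X < 2950) = 0.9 with θ tied to k this way. Start at k = 2, θ = 1440: P(X<2950) ≈ 0.607.
Too low — raise k to concentrate. Iterating converges to k ≈ 4.73.
Then θ = 1440/(4.73−1) ≈ 386.

k ≈ 4.73, θ ≈ 386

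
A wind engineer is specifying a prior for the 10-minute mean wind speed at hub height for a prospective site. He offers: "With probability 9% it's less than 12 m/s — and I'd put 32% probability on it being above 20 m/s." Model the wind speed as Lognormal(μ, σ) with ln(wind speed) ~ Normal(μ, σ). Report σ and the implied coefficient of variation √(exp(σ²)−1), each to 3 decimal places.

If T ~ Lognormal(μ,σ) then ln T ~ Normal(μ,σ), so the p-quantile of ln T is μ + z_p·σ.
ln(12) = 2.485 and ln(20) = 2.996; z_{0.09} = -1.341, z_{0.68} = 0.4677.
σ = (2.996 − 2.485)/(0.4677 − (-1.341)) = 0.282.
μ = 2.485 − (-1.341)·0.282 = 2.864.
CV = √(exp(σ²)−1) = √(exp(0.0798)−1) = 0.288.

σ ≈ 0.282, CV ≈ 0.288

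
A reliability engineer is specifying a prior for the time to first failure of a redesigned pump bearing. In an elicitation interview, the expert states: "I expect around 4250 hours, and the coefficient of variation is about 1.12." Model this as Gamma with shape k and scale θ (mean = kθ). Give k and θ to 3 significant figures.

k ≈ 0.797, θ ≈ 5330

For Gamma(k, scale θ): mean = kθ, variance = kθ², so CV = 1/√k.
CV = 1.12, hence k = 1/CV² = 0.797.
Then θ = mean/k = 4250/0.797 = 5330.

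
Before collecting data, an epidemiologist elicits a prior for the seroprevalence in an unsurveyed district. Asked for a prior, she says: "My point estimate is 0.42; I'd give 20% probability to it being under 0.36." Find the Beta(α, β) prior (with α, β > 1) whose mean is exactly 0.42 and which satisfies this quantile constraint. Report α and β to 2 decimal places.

α ≈ 20.39, β ≈ 28.15

With mean 0.42 fixed, write α = 0.42s, β = 0.58s where s = α+β.
Need P(θ < 0.36) = 0.2 under Beta(0.42s, 0.58s). Normal approximation: (q−m)/√(m(1−m)/s) ≈ z_{0.2} = -0.842, so s ≈ 0.42·0.58·(-0.842)²/(0.36−0.42)² = 47.9.
At s = 47.9: P(θ<0.36) ≈ 0.202. Adjusting to match 0.2 gives s ≈ 48.54.
So α = 0.42·48.54 ≈ 20.39, β = 0.58·48.54 ≈ 28.15.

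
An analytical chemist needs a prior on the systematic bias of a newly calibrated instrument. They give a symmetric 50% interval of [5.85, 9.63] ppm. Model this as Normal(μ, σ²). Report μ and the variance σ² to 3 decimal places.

A symmetric 50% interval runs μ ± z·σ with z = 0.6745.
Half-width = 1.89, so σ = 1.89/0.6745 = 2.8021 and σ² = 7.852.
μ is the interval midpoint, 7.740.

μ = 7.740, σ² = 7.852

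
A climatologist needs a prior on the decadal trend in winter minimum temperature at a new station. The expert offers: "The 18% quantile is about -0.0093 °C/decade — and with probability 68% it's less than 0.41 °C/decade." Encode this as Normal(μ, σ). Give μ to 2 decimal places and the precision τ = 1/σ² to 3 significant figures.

μ = 0.27, τ = 10.9

The p-quantile of Normal(μ,σ) is μ + z_p·σ, with z_{0.18} = -0.9154 and z_{0.68} = 0.4677.
Eliminate σ: μ = (z₂·x₁ − z₁·x₂)/(z₂ − z₁) = (0.4677·-0.0093 − (-0.9154)·0.41)/1.383 = 0.27.
Then σ = (x₂ − x₁)/(z₂ − z₁) = (0.41 − -0.0093)/1.383 = 0.30.
Precision τ = 1/σ² = 1/0.3032² = 10.9.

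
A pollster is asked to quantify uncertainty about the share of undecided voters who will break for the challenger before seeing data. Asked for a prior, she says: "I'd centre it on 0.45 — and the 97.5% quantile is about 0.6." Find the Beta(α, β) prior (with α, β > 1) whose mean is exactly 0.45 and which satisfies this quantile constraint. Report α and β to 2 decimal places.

α ≈ 18.94, β ≈ 23.15

With mean 0.45 fixed, write α = 0.45s, β = 0.55s where s = α+β.
Need P(θ < 0.6) = 0.975 under Beta(0.45s, 0.55s). Normal approximation: (q−m)/√(m(1−m)/s) ≈ z_{0.975} = 1.96, so s ≈ 0.45·0.55·(1.96)²/(0.6−0.45)² = 42.3.
At s = 42.3: P(θ<0.6) ≈ 0.975. Adjusting to match 0.975 gives s ≈ 42.09.
So α = 0.45·42.09 ≈ 18.94, β = 0.55·42.09 ≈ 23.15.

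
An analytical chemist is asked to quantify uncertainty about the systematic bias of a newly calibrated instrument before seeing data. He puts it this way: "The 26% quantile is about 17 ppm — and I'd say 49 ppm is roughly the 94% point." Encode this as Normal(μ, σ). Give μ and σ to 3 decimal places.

The p-quantile of Normal(μ,σ) is μ + z_p·σ, with z_{0.26} = -0.6433 and z_{0.94} = 1.555.
Eliminate σ: μ = (z₂·x₁ − z₁·x₂)/(z₂ − z₁) = (1.555·17 − (-0.6433)·49)/2.198 = 26.366.
Then σ = (x₂ − x₁)/(z₂ − z₁) = (49 − 17)/2.198 = 14.558.

μ = 26.366, σ = 14.558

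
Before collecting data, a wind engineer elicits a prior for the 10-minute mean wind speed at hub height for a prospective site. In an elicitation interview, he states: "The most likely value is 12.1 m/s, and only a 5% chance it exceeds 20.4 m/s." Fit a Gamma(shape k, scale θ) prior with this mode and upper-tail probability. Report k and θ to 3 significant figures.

k ≈ 11.2, θ ≈ 1.18

Gamma(k,θ) with k>1 has mode (k−1)θ, so θ = 12.1/(k−1).
Need P(X < 20.4) = 0.95 with θ tied to k this way. Start at k = 2, θ = 12.1: P(X<20.4) ≈ 0.502.
Too low — raise k to concentrate. Iterating converges to k ≈ 11.2.
Then θ = 12.1/(11.2−1) ≈ 1.18.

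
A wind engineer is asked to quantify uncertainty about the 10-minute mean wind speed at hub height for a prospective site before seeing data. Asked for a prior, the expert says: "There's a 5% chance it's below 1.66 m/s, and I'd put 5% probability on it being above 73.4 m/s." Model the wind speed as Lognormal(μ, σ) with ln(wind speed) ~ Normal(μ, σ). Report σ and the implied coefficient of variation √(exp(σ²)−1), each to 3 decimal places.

If T ~ Lognormal(μ,σ) then ln T ~ Normal(μ,σ), so the p-quantile of ln T is μ + z_p·σ.
ln(1.66) = 0.5068 and ln(73.4) = 4.296; z_{0.05} = -1.645, z_{0.95} = 1.645.
σ = (4.296 − 0.5068)/(1.645 − (-1.645)) = 1.152.
μ = 0.5068 − (-1.645)·1.152 = 2.401.
CV = √(exp(σ²)−1) = √(exp(1.3267)−1) = 1.664.

σ ≈ 1.152, CV ≈ 1.664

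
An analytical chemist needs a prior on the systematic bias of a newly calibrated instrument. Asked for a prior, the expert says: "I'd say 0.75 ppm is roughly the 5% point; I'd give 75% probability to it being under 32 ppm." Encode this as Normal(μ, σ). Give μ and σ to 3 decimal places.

μ = 22.912, σ = 13.474

For Normal(μ,σ), the p-quantile is μ + z_p·σ. Here z_{0.05} = -1.645, z_{0.75} = 0.6745.
So 0.75 = μ − 1.645σ and 32 = μ + 0.6745σ.
Subtracting: σ = (32 − 0.75)/(0.6745 − (-1.645)) = 13.474.
Then μ = 0.75 − (-1.645)·13.474 = 22.912.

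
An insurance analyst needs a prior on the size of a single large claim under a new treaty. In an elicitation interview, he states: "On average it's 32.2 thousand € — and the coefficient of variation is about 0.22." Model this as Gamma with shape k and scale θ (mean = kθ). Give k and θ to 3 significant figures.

k ≈ 20.7, θ ≈ 1.56

For Gamma(k, scale θ): mean = kθ, variance = kθ², so CV = 1/√k.
CV = 0.22, hence k = 1/CV² = 20.7.
Then θ = mean/k = 32.2/20.7 = 1.56.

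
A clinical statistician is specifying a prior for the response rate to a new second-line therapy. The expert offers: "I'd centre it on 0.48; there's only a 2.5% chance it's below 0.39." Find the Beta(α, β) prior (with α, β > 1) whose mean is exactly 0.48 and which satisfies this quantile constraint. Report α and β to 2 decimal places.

With mean 0.48 fixed, write α = 0.48s, β = 0.52s where s = α+β.
Need P(θ < 0.39) = 0.025 under Beta(0.48s, 0.52s). Normal approximation: (q−m)/√(m(1−m)/s) ≈ z_{0.025} = -1.96, so s ≈ 0.48·0.52·(-1.96)²/(0.39−0.48)² = 118.4.
At s = 118.4: P(θ<0.39) ≈ 0.024. Adjusting to match 0.025 gives s ≈ 116.08.
So α = 0.48·116.08 ≈ 55.72, β = 0.52·116.08 ≈ 60.36.

α ≈ 55.72, β ≈ 60.36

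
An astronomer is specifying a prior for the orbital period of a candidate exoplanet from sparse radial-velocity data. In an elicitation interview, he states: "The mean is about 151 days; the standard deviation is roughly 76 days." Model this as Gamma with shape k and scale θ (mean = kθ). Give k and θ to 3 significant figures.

k ≈ 3.95, θ ≈ 38.3

For Gamma(k, scale θ): mean = kθ, variance = kθ², so CV = 1/√k.
CV = SD/mean = 76/151 = 0.5033, hence k = 1/CV² = 3.95.
Then θ = mean/k = 151/3.95 = 38.3.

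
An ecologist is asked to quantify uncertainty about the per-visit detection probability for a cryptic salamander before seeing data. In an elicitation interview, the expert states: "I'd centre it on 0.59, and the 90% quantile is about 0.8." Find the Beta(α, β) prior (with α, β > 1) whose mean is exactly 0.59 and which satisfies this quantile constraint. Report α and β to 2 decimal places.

α ≈ 4.80, β ≈ 3.33

With mean 0.59 fixed, write α = 0.59s, β = 0.41s where s = α+β.
Need P(θ < 0.8) = 0.9 under Beta(0.59s, 0.41s). Normal approximation: (q−m)/√(m(1−m)/s) ≈ z_{0.9} = 1.28, so s ≈ 0.59·0.41·(1.28)²/(0.8−0.59)² = 9.0.
At s = 9.0: P(θ<0.8) ≈ 0.913. Adjusting to match 0.9 gives s ≈ 8.13.
So α = 0.59·8.13 ≈ 4.80, β = 0.41·8.13 ≈ 3.33.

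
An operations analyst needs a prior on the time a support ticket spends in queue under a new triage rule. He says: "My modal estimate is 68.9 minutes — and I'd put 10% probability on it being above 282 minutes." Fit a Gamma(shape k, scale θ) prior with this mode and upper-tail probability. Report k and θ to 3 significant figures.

Gamma(k,θ) with k>1 has mode (k−1)θ, so θ = 68.9/(k−1).
Need P(X < 282) = 0.9 with θ tied to k this way. Start at k = 2, θ = 68.9: P(X<282) ≈ 0.915.
Too high — lower k to spread out. Iterating converges to k ≈ 1.92.
Then θ = 68.9/(1.92−1) ≈ 74.7.

k ≈ 1.92, θ ≈ 74.7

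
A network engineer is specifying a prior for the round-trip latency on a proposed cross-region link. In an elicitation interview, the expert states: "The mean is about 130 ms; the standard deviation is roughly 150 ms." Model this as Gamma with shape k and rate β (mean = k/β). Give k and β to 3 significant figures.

For Gamma(k, rate β): mean = k/β, variance = k/β², so CV = 1/√k.
CV = SD/mean = 150/130 = 1.154, hence k = 1/CV² = 0.751.
Then β = k/mean = 0.751/130 = 0.00578.

k ≈ 0.751, β ≈ 0.00578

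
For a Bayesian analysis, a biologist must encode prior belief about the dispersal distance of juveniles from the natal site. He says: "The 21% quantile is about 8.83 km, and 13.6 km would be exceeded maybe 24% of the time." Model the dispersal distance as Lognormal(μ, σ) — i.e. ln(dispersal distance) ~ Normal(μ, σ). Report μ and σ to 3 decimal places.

If T ~ Lognormal(μ,σ) then ln T ~ Normal(μ,σ), so the p-quantile of ln T is μ + z_p·σ.
ln(8.83) = 2.178 and ln(13.6) = 2.61; z_{0.21} = -0.8064, z_{0.76} = 0.7063.
σ = (2.61 − 2.178)/(0.7063 − (-0.8064)) = 0.286.
μ = 2.178 − (-0.8064)·0.286 = 2.408.

μ ≈ 2.408, σ ≈ 0.286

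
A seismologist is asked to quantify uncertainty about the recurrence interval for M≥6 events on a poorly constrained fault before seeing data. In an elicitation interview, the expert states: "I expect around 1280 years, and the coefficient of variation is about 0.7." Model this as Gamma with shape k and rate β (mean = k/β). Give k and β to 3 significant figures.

For Gamma(k, rate β): mean = k/β, variance = k/β², so CV = 1/√k.
CV = 0.7, hence k = 1/CV² = 2.04.
Then β = k/mean = 2.04/1280 = 0.00159.

k ≈ 2.04, β ≈ 0.00159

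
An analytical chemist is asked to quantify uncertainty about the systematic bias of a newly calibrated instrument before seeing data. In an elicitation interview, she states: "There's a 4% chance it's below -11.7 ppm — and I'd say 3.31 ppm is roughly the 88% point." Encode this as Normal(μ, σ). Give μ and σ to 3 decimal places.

The p-quantile of Normal(μ,σ) is μ + z_p·σ, with z_{0.04} = -1.751 and z_{0.88} = 1.175.
Eliminate σ: μ = (z₂·x₁ − z₁·x₂)/(z₂ − z₁) = (1.175·-11.7 − (-1.751)·3.31)/2.926 = -2.718.
Then σ = (x₂ − x₁)/(z₂ − z₁) = (3.31 − -11.7)/2.926 = 5.130.

μ = -2.718, σ = 5.130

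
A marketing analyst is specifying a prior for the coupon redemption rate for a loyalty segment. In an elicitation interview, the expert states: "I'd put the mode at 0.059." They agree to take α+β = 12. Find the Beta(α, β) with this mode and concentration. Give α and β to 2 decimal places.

α = 1.59, β = 10.41

For α,β > 1 the Beta mode is (α−1)/(α+β−2). With α+β = 12, the mode is (α−1)/10.
Set (α−1)/10 = 0.059 → α = 1 + 0.059·10 = 1.59.
β = 12 − α = 10.41.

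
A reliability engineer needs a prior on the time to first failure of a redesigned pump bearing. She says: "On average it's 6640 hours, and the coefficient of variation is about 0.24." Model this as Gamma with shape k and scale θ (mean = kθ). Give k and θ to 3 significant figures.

For Gamma(k, scale θ): mean = kθ, variance = kθ², so CV = 1/√k.
CV = 0.24, hence k = 1/CV² = 17.4.
Then θ = mean/k = 6640/17.4 = 382.

k ≈ 17.4, θ ≈ 382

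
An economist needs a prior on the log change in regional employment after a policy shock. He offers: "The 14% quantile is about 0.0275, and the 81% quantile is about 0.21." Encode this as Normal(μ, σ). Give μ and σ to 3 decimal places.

μ = 0.128, σ = 0.093

The p-quantile of Normal(μ,σ) is μ + z_p·σ, with z_{0.14} = -1.08 and z_{0.81} = 0.8779.
Eliminate σ: μ = (z₂·x₁ − z₁·x₂)/(z₂ − z₁) = (0.8779·0.0275 − (-1.08)·0.21)/1.958 = 0.128.
Then σ = (x₂ − x₁)/(z₂ − z₁) = (0.21 − 0.0275)/1.958 = 0.093.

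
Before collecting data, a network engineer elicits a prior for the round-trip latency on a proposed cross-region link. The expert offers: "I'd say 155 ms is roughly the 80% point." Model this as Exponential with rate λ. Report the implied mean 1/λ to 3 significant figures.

mean ≈ 96.3 ms

P(T < 155.0) = 1 − e^(−λ·155.0) = 0.8, so λ = −ln(1−0.8)/155.0 = −ln(0.2)/155.0 = 0.0104.
Mean = 1/λ = 96.3 ms.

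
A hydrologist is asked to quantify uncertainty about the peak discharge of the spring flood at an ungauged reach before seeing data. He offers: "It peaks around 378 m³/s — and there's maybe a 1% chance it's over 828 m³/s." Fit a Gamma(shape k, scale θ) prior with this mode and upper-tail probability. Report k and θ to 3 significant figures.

k ≈ 8.85, θ ≈ 48.2

Gamma(k,θ) with k>1 has mode (k−1)θ, so θ = 378/(k−1).
Need P(X < 828) = 0.99 with θ tied to k this way. Start at k = 2, θ = 378: P(X<828) ≈ 0.643.
Too low — raise k to concentrate. Iterating converges to k ≈ 8.85.
Then θ = 378/(8.85−1) ≈ 48.2.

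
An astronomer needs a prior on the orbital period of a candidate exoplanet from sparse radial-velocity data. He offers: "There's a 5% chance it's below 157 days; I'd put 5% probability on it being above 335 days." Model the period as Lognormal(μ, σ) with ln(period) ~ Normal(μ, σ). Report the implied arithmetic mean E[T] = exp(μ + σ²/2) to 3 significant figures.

E[T] ≈ 236 days

If T ~ Lognormal(μ,σ) then ln T ~ Normal(μ,σ), so the p-quantile of ln T is μ + z_p·σ.
ln(157) = 5.056 and ln(335) = 5.814; z_{0.05} = -1.645, z_{0.95} = 1.645.
σ = (5.814 − 5.056)/(1.645 − (-1.645)) = 0.230.
μ = 5.056 − (-1.645)·0.230 = 5.435.
E[T] = exp(μ + σ²/2) = exp(5.435 + 0.0265) = 236 days.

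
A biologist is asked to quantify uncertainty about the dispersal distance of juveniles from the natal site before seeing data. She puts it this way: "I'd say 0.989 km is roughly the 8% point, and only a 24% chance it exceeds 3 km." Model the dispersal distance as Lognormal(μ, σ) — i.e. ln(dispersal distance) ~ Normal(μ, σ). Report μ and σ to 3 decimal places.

If T ~ Lognormal(μ,σ) then ln T ~ Normal(μ,σ), so the p-quantile of ln T is μ + z_p·σ.
ln(0.989) = -0.01106 and ln(3) = 1.099; z_{0.08} = -1.405, z_{0.76} = 0.7063.
σ = (1.099 − -0.01106)/(0.7063 − (-1.405)) = 0.526.
μ = -0.01106 − (-1.405)·0.526 = 0.727.

μ ≈ 0.727, σ ≈ 0.526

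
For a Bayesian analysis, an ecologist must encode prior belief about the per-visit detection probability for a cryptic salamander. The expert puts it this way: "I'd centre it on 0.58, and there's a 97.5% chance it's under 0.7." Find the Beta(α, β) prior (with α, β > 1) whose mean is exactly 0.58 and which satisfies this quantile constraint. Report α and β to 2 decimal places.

With mean 0.58 fixed, write α = 0.58s, β = 0.42s where s = α+β.
Need P(θ < 0.7) = 0.975 under Beta(0.58s, 0.42s). Normal approximation: (q−m)/√(m(1−m)/s) ≈ z_{0.975} = 1.96, so s ≈ 0.58·0.42·(1.96)²/(0.7−0.58)² = 65.0.
At s = 65.0: P(θ<0.7) ≈ 0.979. Adjusting to match 0.975 gives s ≈ 60.91.
So α = 0.58·60.91 ≈ 35.33, β = 0.42·60.91 ≈ 25.58.

α ≈ 35.33, β ≈ 25.58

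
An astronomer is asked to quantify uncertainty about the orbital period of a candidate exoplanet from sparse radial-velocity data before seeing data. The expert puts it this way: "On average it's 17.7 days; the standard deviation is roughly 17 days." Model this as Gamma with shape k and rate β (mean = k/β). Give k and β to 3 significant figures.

k ≈ 1.08, β ≈ 0.0612

For Gamma(k, rate β): mean = k/β, variance = k/β², so CV = 1/√k.
CV = SD/mean = 17/17.7 = 0.9605, hence k = 1/CV² = 1.08.
Then β = k/mean = 1.08/17.7 = 0.0612.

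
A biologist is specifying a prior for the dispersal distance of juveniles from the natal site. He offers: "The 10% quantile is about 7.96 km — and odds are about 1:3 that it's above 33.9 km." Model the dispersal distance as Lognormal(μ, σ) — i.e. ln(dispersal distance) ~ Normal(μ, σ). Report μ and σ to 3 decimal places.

μ ≈ 3.024, σ ≈ 0.741

If T ~ Lognormal(μ,σ) then ln T ~ Normal(μ,σ), so the p-quantile of ln T is μ + z_p·σ.
ln(7.96) = 2.074 and ln(33.9) = 3.523; z_{0.1} = -1.282, z_{0.75} = 0.6745.
σ = (3.523 − 2.074)/(0.6745 − (-1.282)) = 0.741.
μ = 2.074 − (-1.282)·0.741 = 3.024.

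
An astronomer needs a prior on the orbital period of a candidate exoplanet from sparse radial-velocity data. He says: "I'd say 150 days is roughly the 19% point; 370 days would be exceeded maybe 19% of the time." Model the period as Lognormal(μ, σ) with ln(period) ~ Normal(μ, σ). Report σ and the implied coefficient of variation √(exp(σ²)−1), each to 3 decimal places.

σ ≈ 0.514, CV ≈ 0.550

If T ~ Lognormal(μ,σ) then ln T ~ Normal(μ,σ), so the p-quantile of ln T is μ + z_p·σ.
ln(150) = 5.011 and ln(370) = 5.914; z_{0.19} = -0.8779, z_{0.81} = 0.8779.
σ = (5.914 − 5.011)/(0.8779 − (-0.8779)) = 0.514.
μ = 5.011 − (-0.8779)·0.514 = 5.462.
CV = √(exp(σ²)−1) = √(exp(0.2644)−1) = 0.550.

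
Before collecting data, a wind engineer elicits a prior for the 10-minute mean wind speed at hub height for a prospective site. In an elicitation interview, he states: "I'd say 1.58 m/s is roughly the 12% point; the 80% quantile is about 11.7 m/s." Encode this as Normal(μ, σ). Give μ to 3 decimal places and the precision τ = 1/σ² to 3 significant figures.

For Normal(μ,σ), the p-quantile is μ + z_p·σ. Here z_{0.12} = -1.175, z_{0.8} = 0.8416.
So 1.58 = μ − 1.175σ and 11.7 = μ + 0.8416σ.
Subtracting: σ = (11.7 − 1.58)/(0.8416 − (-1.175)) = 5.018.
Then μ = 1.58 − (-1.175)·5.018 = 7.476.
Precision τ = 1/σ² = 1/5.018² = 0.0397.

μ = 7.476, τ = 0.0397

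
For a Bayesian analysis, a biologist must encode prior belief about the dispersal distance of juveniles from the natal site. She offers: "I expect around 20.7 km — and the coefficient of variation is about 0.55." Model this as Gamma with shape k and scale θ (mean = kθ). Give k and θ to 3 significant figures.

k ≈ 3.31, θ ≈ 6.26

For Gamma(k, scale θ): mean = kθ, variance = kθ², so CV = 1/√k.
CV = 0.55, hence k = 1/CV² = 3.31.
Then θ = mean/k = 20.7/3.31 = 6.26.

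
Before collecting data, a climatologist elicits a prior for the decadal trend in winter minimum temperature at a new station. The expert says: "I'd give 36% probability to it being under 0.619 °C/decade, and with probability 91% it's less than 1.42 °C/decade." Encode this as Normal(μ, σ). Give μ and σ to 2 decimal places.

For Normal(μ,σ), the p-quantile is μ + z_p·σ. Here z_{0.36} = -0.3585, z_{0.91} = 1.341.
So 0.619 = μ − 0.3585σ and 1.42 = μ + 1.341σ.
Subtracting: σ = (1.42 − 0.619)/(1.341 − (-0.3585)) = 0.47.
Then μ = 0.619 − (-0.3585)·0.47 = 0.79.

μ = 0.79, σ = 0.47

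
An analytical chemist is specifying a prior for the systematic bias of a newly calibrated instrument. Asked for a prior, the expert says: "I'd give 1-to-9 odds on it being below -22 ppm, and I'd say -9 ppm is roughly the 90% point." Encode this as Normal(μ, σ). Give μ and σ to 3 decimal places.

For Normal(μ,σ), the p-quantile is μ + z_p·σ. Here z_{0.1} = -1.282, z_{0.9} = 1.282.
So -22 = μ − 1.282σ and -9 = μ + 1.282σ.
Subtracting: σ = (-9 − -22)/(1.282 − (-1.282)) = 5.072.
Then μ = -22 − (-1.282)·5.072 = -15.500.

μ = -15.500, σ = 5.072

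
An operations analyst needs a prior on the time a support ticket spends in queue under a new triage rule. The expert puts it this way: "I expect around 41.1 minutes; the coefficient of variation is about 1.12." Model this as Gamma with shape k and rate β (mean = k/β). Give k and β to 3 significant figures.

k ≈ 0.797, β ≈ 0.0194

For Gamma(k, rate β): mean = k/β, variance = k/β², so CV = 1/√k.
CV = 1.12, hence k = 1/CV² = 0.797.
Then β = k/mean = 0.797/41.1 = 0.0194.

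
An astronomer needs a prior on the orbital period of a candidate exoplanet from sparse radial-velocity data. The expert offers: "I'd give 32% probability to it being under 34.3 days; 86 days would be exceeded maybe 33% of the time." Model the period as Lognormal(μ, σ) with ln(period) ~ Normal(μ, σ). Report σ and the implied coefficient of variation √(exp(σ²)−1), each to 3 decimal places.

σ ≈ 1.013, CV ≈ 1.338

If T ~ Lognormal(μ,σ) then ln T ~ Normal(μ,σ), so the p-quantile of ln T is μ + z_p·σ.
ln(34.3) = 3.535 and ln(86) = 4.454; z_{0.32} = -0.4677, z_{0.67} = 0.4399.
σ = (4.454 − 3.535)/(0.4399 − (-0.4677)) = 1.013.
μ = 3.535 − (-0.4677)·1.013 = 4.009.
CV = √(exp(σ²)−1) = √(exp(1.0257)−1) = 1.338.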